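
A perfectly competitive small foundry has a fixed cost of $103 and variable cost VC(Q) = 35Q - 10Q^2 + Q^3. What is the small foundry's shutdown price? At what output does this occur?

Short-run supply begins at min AVC. From VC = 35Q - 10Q^2 + Q^3, AVC = 35 - 10Q + Q^2.
dAVC/dQ = -10 + 2Q = 0 gives Q = 5. min AVC = 35 - 10·5 + 5^2 = 10.
So the shutdown price is $10.

$10 per unit, at Q = 5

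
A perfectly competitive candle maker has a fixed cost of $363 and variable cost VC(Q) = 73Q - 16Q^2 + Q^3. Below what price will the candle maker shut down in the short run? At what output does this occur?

$9 per unit, at Q = 8

The shutdown price is the minimum of AVC. VC = 73Q - 16Q^2 + Q^3, so AVC = 73 - 16Q + Q^2.
At the minimum of AVC, MC = AVC. MC = 73 - 32Q + 3Q^2; setting MC = AVC gives 2Q^2 - 16Q = 0, so Q = 8. min AVC = 9.
So the shutdown price is $9.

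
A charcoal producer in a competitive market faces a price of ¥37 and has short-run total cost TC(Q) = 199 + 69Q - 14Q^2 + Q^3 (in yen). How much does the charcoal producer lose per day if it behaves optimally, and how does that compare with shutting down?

AVC = 69 - 14Q + Q^2; min AVC = ¥20 at Q = 7. Since P = ¥37 ≥ min AVC, the firm produces.
MC = 69 - 28Q + 3Q^2. Setting P = MC and taking the root on the rising branch gives Q* = 8.
TR = 37·8 = 296. TC = 199 + 168 = 367. Profit = 296 − 367 = -¥71.
By producing, the firm covers all variable cost plus ¥128 of fixed cost; shutting down would lose the full ¥199.

Profit = -¥71 at Q = 8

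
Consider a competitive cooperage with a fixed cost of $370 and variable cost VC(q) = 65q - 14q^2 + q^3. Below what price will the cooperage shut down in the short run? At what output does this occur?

$16 per unit, at q = 7

Short-run supply begins at min AVC. From VC = 65q - 14q^2 + q^3, AVC = 65 - 14q + q^2.
At the minimum of AVC, MC = AVC. MC = 65 - 28q + 3q^2; setting MC = AVC gives 2q^2 - 14q = 0, so q = 7. min AVC = 16.
The firm shuts down for any P below $16.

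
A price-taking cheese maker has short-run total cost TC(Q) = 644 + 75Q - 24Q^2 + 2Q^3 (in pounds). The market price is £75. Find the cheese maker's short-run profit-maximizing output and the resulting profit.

Profit = -£132 at Q = 8

AVC = 75 - 24Q + 2Q^2; min AVC = £3 at Q = 6. Since P = £75 ≥ min AVC, the firm produces.
With MC = 75 - 48Q + 6Q^2, P = MC on the upward-sloping part at Q* = 8.
TR = 75·8 = 600. TC = 644 + 88 = 732. Profit = 600 − 732 = -£132.
Shutting down would mean losing the fixed cost of £644, so operating at a loss of £132 is better by £512.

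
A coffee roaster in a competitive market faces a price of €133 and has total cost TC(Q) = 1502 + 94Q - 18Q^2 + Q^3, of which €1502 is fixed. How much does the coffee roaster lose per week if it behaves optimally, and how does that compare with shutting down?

AVC = 94 - 18Q + Q^2; min AVC = €13 at Q = 9. Since P = €133 ≥ min AVC, the firm produces.
With MC = 94 - 36Q + 3Q^2, P = MC on the upward-sloping part at Q* = 13.
TR = 133·13 = 1729. TC = 1502 + 377 = 1879. Profit = 1729 − 1879 = -€150.
By producing, the firm covers all variable cost plus €1352 of fixed cost; shutting down would lose the full €1502.

Profit = -€150 at Q = 13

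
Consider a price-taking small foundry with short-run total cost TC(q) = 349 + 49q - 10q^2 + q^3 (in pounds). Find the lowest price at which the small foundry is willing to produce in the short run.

The shutdown price is the minimum of AVC. VC = 49q - 10q^2 + q^3, so AVC = 49 - 10q + q^2.
dAVC/dq = -10 + 2q = 0 gives q = 5. min AVC = 49 - 10·5 + 5^2 = 24.
For P < £24 the firm produces nothing.

£24 per unit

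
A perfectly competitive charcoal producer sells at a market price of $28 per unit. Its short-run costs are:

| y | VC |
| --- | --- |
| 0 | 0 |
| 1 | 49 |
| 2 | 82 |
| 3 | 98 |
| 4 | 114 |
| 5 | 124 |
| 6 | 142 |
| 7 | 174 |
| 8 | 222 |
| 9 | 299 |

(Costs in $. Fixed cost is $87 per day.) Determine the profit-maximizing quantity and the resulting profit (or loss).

Profit at each row (π = 28y − TC): y=0: -87; y=1: -108; y=2: -113; y=3: -101; y=4: -89; y=5: -71; y=6: -61; y=7: -65; y=8: -85; y=9: -134.
Profit is maximized at y = 6. AVC there is 142/6 = $23.67 ≤ P, so producing beats shutting down (which would give -$87).

y = 6; profit = -$61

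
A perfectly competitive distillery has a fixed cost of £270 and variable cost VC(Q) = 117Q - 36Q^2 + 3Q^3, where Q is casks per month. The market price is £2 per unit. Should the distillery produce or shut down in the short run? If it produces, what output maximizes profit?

Shut down

Strip out fixed cost: VC = 117Q - 36Q^2 + 3Q^3. Then AVC = 117 - 36Q + 3Q^2 and MC = 117 - 72Q + 9Q^2.
AVC hits its minimum where MC = AVC, at Q = 6, giving min AVC = 117 - 36·6 + 3·6^2 = £9.
With P < min AVC (£2 < £9), every unit sold adds to the loss.
Best response: produce nothing and absorb the £270 fixed cost.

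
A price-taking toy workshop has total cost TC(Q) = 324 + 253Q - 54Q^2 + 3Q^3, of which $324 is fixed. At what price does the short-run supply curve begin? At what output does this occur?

Short-run supply begins at min AVC. From VC = 253Q - 54Q^2 + 3Q^3, AVC = 253 - 54Q + 3Q^2.
dAVC/dQ = -54 + 6Q = 0 gives Q = 9. min AVC = 253 - 54·9 + 3·9^2 = 10.
For P < $10 the firm produces nothing.

$10 per unit, at Q = 9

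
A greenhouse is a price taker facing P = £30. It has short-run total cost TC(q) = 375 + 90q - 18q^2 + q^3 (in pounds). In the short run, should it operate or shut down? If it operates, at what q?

Strip out fixed cost: VC = 90q - 18q^2 + q^3. Then AVC = 90 - 18q + q^2 and MC = 90 - 36q + 3q^2.
AVC hits its minimum where MC = AVC, at q = 9, giving min AVC = 90 - 18·9 + 9^2 = £9.
Since P = £30 ≥ min AVC = £9, price covers variable cost and the firm should produce.
Solving P = MC: 60 - 36q + 3q^2 = 0 ⇒ q = 2 or 10. On the upward-sloping branch, q* = 10.
Check: AVC at q = 10 is £10 ≤ P, so revenue covers variable cost.
Profit = P·q − TC = 30·10 − 475 = -£175, a loss, but smaller than the £375 fixed cost the firm would lose by shutting down.

Produce at q = 10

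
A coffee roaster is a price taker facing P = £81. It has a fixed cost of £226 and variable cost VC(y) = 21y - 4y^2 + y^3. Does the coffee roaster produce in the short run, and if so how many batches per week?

From TC, MC = TC'(y) = 21 - 8y + 3y^2 and AVC = VC/y = 21 - 4y + y^2.
The AVC parabola has its vertex at y = 4/2 = 2, where AVC = 21 - 4·2 + 2^2 = £17.
Since P = £81 ≥ min AVC = £17, price covers variable cost and the firm should produce.
P = MC gives -60 - 8y + 3y^2 = 0, with roots -10/3 and 6. Take the larger (rising MC): y* = 6.
Check: AVC at y = 6 is £33 ≤ P, so revenue covers variable cost.
Profit = P·y − TC = 81·6 − 424 = £62.

Produce at y = 6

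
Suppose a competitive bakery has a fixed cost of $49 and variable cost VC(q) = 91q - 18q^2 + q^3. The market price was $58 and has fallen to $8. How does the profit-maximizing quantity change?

AVC = 91 - 18q + q^2, minimized at q = 9 where min AVC = $10. MC = 91 - 36q + 3q^2.
At P = $58 ≥ min AVC, set P = MC on the rising branch: q = 11.
At P = $8 < min AVC = $10, price no longer covers variable cost at any output, so the firm shuts down: q = 0.

Output falls from 11 to 0 (the firm shuts down)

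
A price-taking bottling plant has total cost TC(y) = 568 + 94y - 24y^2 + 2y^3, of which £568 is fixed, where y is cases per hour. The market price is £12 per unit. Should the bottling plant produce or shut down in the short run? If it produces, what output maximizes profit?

From TC, MC = TC'(y) = 94 - 48y + 6y^2 and AVC = VC/y = 94 - 24y + 2y^2.
AVC is minimized where dAVC/dy = -24 + 4y = 0, at y = 6; min AVC = 94 - 24·6 + 2·6^2 = £22.
P = £12 lies below min AVC = £22; no output level covers variable cost.
Best response: produce nothing and absorb the £568 fixed cost.

Shut down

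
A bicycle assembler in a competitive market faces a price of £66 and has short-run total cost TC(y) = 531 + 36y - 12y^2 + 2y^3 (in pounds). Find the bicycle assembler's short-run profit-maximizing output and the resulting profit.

AVC = 36 - 12y + 2y^2; min AVC = £18 at y = 3. Since P = £66 ≥ min AVC, the firm produces.
With MC = 36 - 24y + 6y^2, P = MC on the upward-sloping part at y* = 5.
TR = 66·5 = 330. TC = 531 + 130 = 661. Profit = 330 − 661 = -£331.
By producing, the firm covers all variable cost plus £200 of fixed cost; shutting down would lose the full £531.

Profit = -£331 at y = 5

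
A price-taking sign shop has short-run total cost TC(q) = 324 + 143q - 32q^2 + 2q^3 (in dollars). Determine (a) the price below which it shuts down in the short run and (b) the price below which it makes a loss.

Shutdown price = min AVC. AVC = 143 - 32q + 2q^2, with vertex at q = 8 and minimum $15.
ATC = 324/q + 143 - 32q + 2q^2. Setting dATC/dq = −324/q^2 − 32 + 4q = 0 gives q = 9 (since 4·9^3 − 32·9^2 = 324).
min ATC = 324/9 + 143 − 32·9 + 2·9^2 = $53. That is the break-even price.
Between these two prices the firm operates at a loss; above $53 it earns a profit.

Shutdown price = $15; break-even price = $53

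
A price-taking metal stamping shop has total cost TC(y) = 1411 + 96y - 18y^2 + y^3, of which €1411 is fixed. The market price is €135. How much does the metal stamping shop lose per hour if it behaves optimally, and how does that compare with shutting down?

Profit = -€59 at y = 13

AVC = 96 - 18y + y^2; min AVC = €15 at y = 9. Since P = €135 ≥ min AVC, the firm produces.
With MC = 96 - 36y + 3y^2, P = MC on the upward-sloping part at y* = 13.
TR = 135·13 = 1755. TC = 1411 + 403 = 1814. Profit = 1755 − 1814 = -€59.
By producing, the firm covers all variable cost plus €1352 of fixed cost; shutting down would lose the full €1411.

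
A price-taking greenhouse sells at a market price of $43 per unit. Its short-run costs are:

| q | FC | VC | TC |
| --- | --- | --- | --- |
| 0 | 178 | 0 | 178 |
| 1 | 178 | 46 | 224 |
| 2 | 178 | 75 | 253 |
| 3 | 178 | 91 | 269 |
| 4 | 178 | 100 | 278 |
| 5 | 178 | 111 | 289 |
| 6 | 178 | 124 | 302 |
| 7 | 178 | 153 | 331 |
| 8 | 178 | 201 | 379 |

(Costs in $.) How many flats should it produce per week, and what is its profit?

q = 7; profit = -$30

Profit at each row (π = 43q − TC): q=0: -178; q=1: -181; q=2: -167; q=3: -140; q=4: -106; q=5: -74; q=6: -44; q=7: -30; q=8: -35.
Profit is maximized at q = 7. AVC there is 153/7 = $21.86 ≤ P, so producing beats shutting down (which would give -$178).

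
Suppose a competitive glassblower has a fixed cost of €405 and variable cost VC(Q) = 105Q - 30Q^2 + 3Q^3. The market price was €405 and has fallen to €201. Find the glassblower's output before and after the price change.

Output falls from 10 to 8

MC = 105 - 60Q + 9Q^2; the shutdown threshold is min AVC = €30 (at Q = 5).
With P = €405 above the shutdown price, P = MC gives Q = 10.
At P = €201 ≥ min AVC, set P = MC: Q = 8. The firm stays open but cuts output.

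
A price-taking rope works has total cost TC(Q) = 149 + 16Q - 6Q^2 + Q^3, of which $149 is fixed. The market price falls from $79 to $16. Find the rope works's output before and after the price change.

Output falls from 7 to 4

MC = 16 - 12Q + 3Q^2; the shutdown threshold is min AVC = $7 (at Q = 3).
At P = $79 ≥ min AVC, set P = MC on the rising branch: Q = 7.
At P = $16 ≥ min AVC, set P = MC: Q = 4. The firm stays open but cuts output.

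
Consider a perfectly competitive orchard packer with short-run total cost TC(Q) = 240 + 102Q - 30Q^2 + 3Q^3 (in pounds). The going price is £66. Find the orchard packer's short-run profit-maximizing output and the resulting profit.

Profit = -£24 at Q = 6

AVC = 102 - 30Q + 3Q^2; min AVC = £27 at Q = 5. Since P = £66 ≥ min AVC, the firm produces.
With MC = 102 - 60Q + 9Q^2, P = MC on the upward-sloping part at Q* = 6.
TR = 66·6 = 396. TC = 240 + 180 = 420. Profit = 396 − 420 = -£24.
That loss of £24 beats the £240 the firm would lose by shutting down; producing recovers £216 of fixed cost.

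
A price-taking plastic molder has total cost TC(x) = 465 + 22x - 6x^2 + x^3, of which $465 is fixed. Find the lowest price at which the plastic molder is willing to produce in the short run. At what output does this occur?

The shutdown price is the minimum of AVC. VC = 22x - 6x^2 + x^3, so AVC = 22 - 6x + x^2.
At the minimum of AVC, MC = AVC. MC = 22 - 12x + 3x^2; setting MC = AVC gives 2x^2 - 6x = 0, so x = 3. min AVC = 13.
The firm shuts down for any P below $13.

$13 per unit, at x = 3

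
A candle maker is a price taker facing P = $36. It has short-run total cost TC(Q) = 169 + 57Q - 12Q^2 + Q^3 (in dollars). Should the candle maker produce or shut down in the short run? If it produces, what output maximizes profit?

From TC, MC = TC'(Q) = 57 - 24Q + 3Q^2 and AVC = VC/Q = 57 - 12Q + Q^2.
AVC is minimized where dAVC/dQ = -12 + 2Q = 0, at Q = 6; min AVC = 57 - 12·6 + 6^2 = $21.
Since P = $36 ≥ min AVC = $21, price covers variable cost and the firm should produce.
Solving P = MC: 21 - 24Q + 3Q^2 = 0 ⇒ Q = 1 or 7. On the upward-sloping branch, Q* = 7.
Check: AVC at Q = 7 is $22 ≤ P, so revenue covers variable cost.
Profit = P·Q − TC = 36·7 − 323 = -$71, a loss, but smaller than the $169 fixed cost the firm would lose by shutting down.

Produce at Q = 7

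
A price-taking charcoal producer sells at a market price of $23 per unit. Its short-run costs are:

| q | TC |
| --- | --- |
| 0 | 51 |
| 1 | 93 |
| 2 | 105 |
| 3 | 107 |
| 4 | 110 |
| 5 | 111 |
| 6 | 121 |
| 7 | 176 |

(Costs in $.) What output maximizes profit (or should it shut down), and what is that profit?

Compute π = P·q − TC at each output: q=0: -51; q=1: -70; q=2: -59; q=3: -38; q=4: -18; q=5: 4; q=6: 17; q=7: -15.
Profit is maximized at q = 6. AVC there is 70/6 = $11.67 ≤ P, so producing beats shutting down (which would give -$51).

q = 6; profit = $17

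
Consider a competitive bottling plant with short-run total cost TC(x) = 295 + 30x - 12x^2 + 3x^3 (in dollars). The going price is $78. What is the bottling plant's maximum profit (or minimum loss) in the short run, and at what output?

Profit = -$103 at x = 4

AVC = 30 - 12x + 3x^2; min AVC = $18 at x = 2. Since P = $78 ≥ min AVC, the firm produces.
With MC = 30 - 24x + 9x^2, P = MC on the upward-sloping part at x* = 4.
TR = 78·4 = 312. TC = 295 + 120 = 415. Profit = 312 − 415 = -$103.
Shutting down would mean losing the fixed cost of $295, so operating at a loss of $103 is better by $192.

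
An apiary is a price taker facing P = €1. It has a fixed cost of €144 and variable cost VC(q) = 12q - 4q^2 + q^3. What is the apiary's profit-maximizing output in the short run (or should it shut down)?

Shut down

Strip out fixed cost: VC = 12q - 4q^2 + q^3. Then AVC = 12 - 4q + q^2 and MC = 12 - 8q + 3q^2.
AVC is minimized where dAVC/dq = -4 + 2q = 0, at q = 2; min AVC = 12 - 4·2 + 2^2 = €8.
Since P = €1 < min AVC = €8, price fails to cover variable cost at any output.
Shutting down limits the loss to fixed cost, €144.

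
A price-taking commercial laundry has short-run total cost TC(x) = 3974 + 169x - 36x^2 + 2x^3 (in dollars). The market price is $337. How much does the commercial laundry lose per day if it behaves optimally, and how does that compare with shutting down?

AVC = 169 - 36x + 2x^2 has its minimum $7 at x = 9; price $337 clears that bar, so the firm operates.
MC = 169 - 72x + 6x^2. Setting P = MC and taking the root on the rising branch gives x* = 14.
TR = 337·14 = 4718. TC = 3974 + 798 = 4772. Profit = 4718 − 4772 = -$54.
That loss of $54 beats the $3974 the firm would lose by shutting down; producing recovers $3920 of fixed cost.

Profit = -$54 at x = 14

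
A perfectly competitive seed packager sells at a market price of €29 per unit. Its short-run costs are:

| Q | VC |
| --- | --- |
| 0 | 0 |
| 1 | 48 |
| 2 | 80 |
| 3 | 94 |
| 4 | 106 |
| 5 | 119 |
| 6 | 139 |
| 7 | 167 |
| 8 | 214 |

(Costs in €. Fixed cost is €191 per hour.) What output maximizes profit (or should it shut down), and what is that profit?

Profit at each row (π = 29Q − TC): Q=0: -191; Q=1: -210; Q=2: -213; Q=3: -198; Q=4: -181; Q=5: -165; Q=6: -156; Q=7: -155; Q=8: -173.
Profit is maximized at Q = 7. AVC there is 167/7 = €23.86 ≤ P, so producing beats shutting down (which would give -€191).

Q = 7; profit = -€155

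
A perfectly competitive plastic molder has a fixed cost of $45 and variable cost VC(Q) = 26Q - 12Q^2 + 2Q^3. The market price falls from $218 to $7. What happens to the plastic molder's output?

Output falls from 8 to 0 (the firm shuts down)

MC = 26 - 24Q + 6Q^2; the shutdown threshold is min AVC = $8 (at Q = 3).
At P = $218 ≥ min AVC, set P = MC on the rising branch: Q = 8.
At P = $7 < min AVC = $8, price no longer covers variable cost at any output, so the firm shuts down: Q = 0.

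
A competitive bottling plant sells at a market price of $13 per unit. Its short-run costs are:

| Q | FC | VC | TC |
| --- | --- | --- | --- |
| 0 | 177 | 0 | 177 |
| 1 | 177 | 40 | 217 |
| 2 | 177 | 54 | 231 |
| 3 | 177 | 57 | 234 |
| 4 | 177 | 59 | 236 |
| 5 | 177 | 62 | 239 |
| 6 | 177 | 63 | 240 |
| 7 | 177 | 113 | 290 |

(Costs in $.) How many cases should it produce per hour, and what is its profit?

Q = 6; profit = -$162

Tabulate TR − TC: Q=0: -177; Q=1: -204; Q=2: -205; Q=3: -195; Q=4: -184; Q=5: -174; Q=6: -162; Q=7: -199.
Profit is maximized at Q = 6. AVC there is 63/6 = $10.50 ≤ P, so producing beats shutting down (which would give -$177).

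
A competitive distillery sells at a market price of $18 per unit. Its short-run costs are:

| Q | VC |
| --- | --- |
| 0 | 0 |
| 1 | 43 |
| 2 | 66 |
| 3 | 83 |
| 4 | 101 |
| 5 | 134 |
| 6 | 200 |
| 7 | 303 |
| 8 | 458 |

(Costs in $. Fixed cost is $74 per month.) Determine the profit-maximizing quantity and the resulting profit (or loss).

Q = 0 (shut down); profit = -$74

Profit at each row (π = 18Q − TC): Q=0: -74; Q=1: -99; Q=2: -104; Q=3: -103; Q=4: -103; Q=5: -118; Q=6: -166; Q=7: -251; Q=8: -388.
Profit is highest at Q = 0. Equivalently, the lowest AVC in the table is 101/4 ≈ $25.25 at Q = 4, and P = $18 falls below it — price never covers variable cost, so the firm shuts down and loses only its fixed cost.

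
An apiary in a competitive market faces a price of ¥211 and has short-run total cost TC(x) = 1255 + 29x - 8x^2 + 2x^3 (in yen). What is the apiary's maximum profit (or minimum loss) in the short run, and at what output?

AVC = 29 - 8x + 2x^2; min AVC = ¥21 at x = 2. Since P = ¥211 ≥ min AVC, the firm produces.
With MC = 29 - 16x + 6x^2, P = MC on the upward-sloping part at x* = 7.
TR = 211·7 = 1477. TC = 1255 + 497 = 1752. Profit = 1477 − 1752 = -¥275.
By producing, the firm covers all variable cost plus ¥980 of fixed cost; shutting down would lose the full ¥1255.

Profit = -¥275 at x = 7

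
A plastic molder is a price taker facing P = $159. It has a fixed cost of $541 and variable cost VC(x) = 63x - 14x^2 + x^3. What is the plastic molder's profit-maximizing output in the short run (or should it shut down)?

Produce at x = 12

Strip out fixed cost: VC = 63x - 14x^2 + x^3. Then AVC = 63 - 14x + x^2 and MC = 63 - 28x + 3x^2.
AVC is minimized where dAVC/dx = -14 + 2x = 0, at x = 7; min AVC = 63 - 14·7 + 7^2 = $14.
P = $159 exceeds min AVC = $14, so the firm stays open.
Set P = MC: 159 = 63 - 28x + 3x^2 → -96 - 28x + 3x^2 = 0. The roots are x = -8/3 and x = 12; the profit-maximizing output is on the rising part of MC, so x* = 12.
Check: AVC at x = 12 is $39 ≤ P, so revenue covers variable cost.
Profit = P·x − TC = 159·12 − 1009 = $899.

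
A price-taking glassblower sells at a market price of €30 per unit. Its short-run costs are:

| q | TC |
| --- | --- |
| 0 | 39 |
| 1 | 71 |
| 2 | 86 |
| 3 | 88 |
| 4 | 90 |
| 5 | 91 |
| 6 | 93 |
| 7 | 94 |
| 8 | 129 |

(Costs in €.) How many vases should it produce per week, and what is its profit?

q = 7; profit = €116

Profit at each row (π = 30q − TC): q=0: -39; q=1: -41; q=2: -26; q=3: 2; q=4: 30; q=5: 59; q=6: 87; q=7: 116; q=8: 111.
Profit is maximized at q = 7. AVC there is 55/7 = €7.86 ≤ P, so producing beats shutting down (which would give -€39).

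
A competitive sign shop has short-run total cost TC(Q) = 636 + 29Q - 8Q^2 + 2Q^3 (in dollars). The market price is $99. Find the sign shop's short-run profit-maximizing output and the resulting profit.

AVC = 29 - 8Q + 2Q^2 has its minimum $21 at Q = 2; price $99 clears that bar, so the firm operates.
MC = 29 - 16Q + 6Q^2. Setting P = MC and taking the root on the rising branch gives Q* = 5.
TR = 99·5 = 495. TC = 636 + 195 = 831. Profit = 495 − 831 = -$336.
Shutting down would mean losing the fixed cost of $636, so operating at a loss of $336 is better by $300.

Profit = -$336 at Q = 5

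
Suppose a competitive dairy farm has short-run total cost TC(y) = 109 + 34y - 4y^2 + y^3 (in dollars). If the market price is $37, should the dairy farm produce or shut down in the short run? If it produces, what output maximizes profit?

Produce at y = 3

Variable cost is VC = 34y - 4y^2 + y^3, so AVC = VC/y = 34 - 4y + y^2 and MC = dTC/dy = 34 - 8y + 3y^2.
The AVC parabola has its vertex at y = 4/2 = 2, where AVC = 34 - 4·2 + 2^2 = $30.
Because $37 ≥ $30, revenue can cover variable cost; the firm operates.
Set P = MC: 37 = 34 - 8y + 3y^2 → -3 - 8y + 3y^2 = 0. The roots are y = -1/3 and y = 3; the profit-maximizing output is on the rising part of MC, so y* = 3.
Check: AVC at y = 3 is $31 ≤ P, so revenue covers variable cost.
Profit = P·y − TC = 37·3 − 202 = -$91, a loss, but smaller than the $109 fixed cost the firm would lose by shutting down.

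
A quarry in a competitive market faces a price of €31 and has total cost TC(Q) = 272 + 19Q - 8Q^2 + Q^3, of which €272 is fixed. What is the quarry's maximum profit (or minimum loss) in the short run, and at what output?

Profit = -€128 at Q = 6

AVC = 19 - 8Q + Q^2 has its minimum €3 at Q = 4; price €31 clears that bar, so the firm operates.
MC = 19 - 16Q + 3Q^2. Setting P = MC and taking the root on the rising branch gives Q* = 6.
TR = 31·6 = 186. TC = 272 + 42 = 314. Profit = 186 − 314 = -€128.
That loss of €128 beats the €272 the firm would lose by shutting down; producing recovers €144 of fixed cost.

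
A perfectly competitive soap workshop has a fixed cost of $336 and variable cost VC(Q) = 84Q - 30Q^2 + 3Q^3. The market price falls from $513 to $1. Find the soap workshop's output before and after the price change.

Output falls from 11 to 0 (the firm shuts down)

AVC = 84 - 30Q + 3Q^2, minimized at Q = 5 where min AVC = $9. MC = 84 - 60Q + 9Q^2.
With P = $513 above the shutdown price, P = MC gives Q = 11.
At P = $1 < min AVC = $9, price no longer covers variable cost at any output, so the firm shuts down: Q = 0.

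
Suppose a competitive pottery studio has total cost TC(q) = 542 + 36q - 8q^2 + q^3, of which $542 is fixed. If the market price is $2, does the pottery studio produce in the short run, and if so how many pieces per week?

Strip out fixed cost: VC = 36q - 8q^2 + q^3. Then AVC = 36 - 8q + q^2 and MC = 36 - 16q + 3q^2.
The AVC parabola has its vertex at q = 8/2 = 4, where AVC = 36 - 8·4 + 4^2 = $20.
P = $2 lies below min AVC = $20; no output level covers variable cost.
The firm minimizes its loss by shutting down and losing only its fixed cost of $542.

Shut down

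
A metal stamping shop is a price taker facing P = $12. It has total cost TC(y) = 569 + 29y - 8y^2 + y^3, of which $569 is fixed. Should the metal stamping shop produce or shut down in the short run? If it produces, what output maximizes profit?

Shut down

From TC, MC = TC'(y) = 29 - 16y + 3y^2 and AVC = VC/y = 29 - 8y + y^2.
AVC is minimized where dAVC/dy = -8 + 2y = 0, at y = 4; min AVC = 29 - 8·4 + 4^2 = $13.
P = $12 lies below min AVC = $13; no output level covers variable cost.
Best response: produce nothing and absorb the $569 fixed cost.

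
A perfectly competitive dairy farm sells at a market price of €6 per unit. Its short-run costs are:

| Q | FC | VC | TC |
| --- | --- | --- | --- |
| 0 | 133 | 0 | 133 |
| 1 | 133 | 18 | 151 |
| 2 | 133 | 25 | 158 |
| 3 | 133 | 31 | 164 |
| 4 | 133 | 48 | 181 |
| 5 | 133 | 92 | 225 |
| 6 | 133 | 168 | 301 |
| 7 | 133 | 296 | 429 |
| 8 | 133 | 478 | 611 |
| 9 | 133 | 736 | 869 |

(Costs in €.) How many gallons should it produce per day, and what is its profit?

Compute π = P·Q − TC at each output: Q=0: -133; Q=1: -145; Q=2: -146; Q=3: -146; Q=4: -157; Q=5: -195; Q=6: -265; Q=7: -387; Q=8: -563; Q=9: -815.
Profit is highest at Q = 0. Equivalently, the lowest AVC in the table is 31/3 ≈ €10.33 at Q = 3, and P = €6 falls below it — price never covers variable cost, so the firm shuts down and loses only its fixed cost.

Q = 0 (shut down); profit = -€133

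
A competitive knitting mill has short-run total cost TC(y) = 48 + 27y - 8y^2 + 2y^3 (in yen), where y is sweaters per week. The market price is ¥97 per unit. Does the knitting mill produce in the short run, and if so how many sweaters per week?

Strip out fixed cost: VC = 27y - 8y^2 + 2y^3. Then AVC = 27 - 8y + 2y^2 and MC = 27 - 16y + 6y^2.
The AVC parabola has its vertex at y = 8/4 = 2, where AVC = 27 - 8·2 + 2·2^2 = ¥19.
Because ¥97 ≥ ¥19, revenue can cover variable cost; the firm operates.
Set P = MC: 97 = 27 - 16y + 6y^2 → -70 - 16y + 6y^2 = 0. The roots are y = -7/3 and y = 5; the profit-maximizing output is on the rising part of MC, so y* = 5.
Check: AVC at y = 5 is ¥37 ≤ P, so revenue covers variable cost.
Profit = P·y − TC = 97·5 − 233 = ¥252.

Produce at y = 5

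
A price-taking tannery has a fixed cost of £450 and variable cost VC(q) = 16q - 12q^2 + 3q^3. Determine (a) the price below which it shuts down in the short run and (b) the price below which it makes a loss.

Shutdown price = £4; break-even price = £121

AVC = 16 - 12q + 3q^2; minimized at q = 2, giving min AVC = £4. That is the shutdown price.
ATC = 450/q + 16 - 12q + 3q^2. Setting dATC/dq = −450/q^2 − 12 + 6q = 0 gives q = 5 (since 6·5^3 − 12·5^2 = 450).
min ATC = 450/5 + 16 − 12·5 + 3·5^2 = £121. That is the break-even price.
For £4 ≤ P < £121 the firm produces at a loss; below £4 it shuts down.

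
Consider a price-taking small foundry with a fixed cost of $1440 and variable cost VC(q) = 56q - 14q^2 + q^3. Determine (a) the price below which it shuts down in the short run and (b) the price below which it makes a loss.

Shutdown price = $7; break-even price = $152

AVC = 56 - 14q + q^2; minimized at q = 7, giving min AVC = $7. That is the shutdown price.
ATC = 1440/q + 56 - 14q + q^2. Setting dATC/dq = −1440/q^2 − 14 + 2q = 0 gives q = 12 (since 2·12^3 − 14·12^2 = 1440).
min ATC = 1440/12 + 56 − 14·12 + 12^2 = $152. That is the break-even price.
Between these two prices the firm operates at a loss; above $152 it earns a profit.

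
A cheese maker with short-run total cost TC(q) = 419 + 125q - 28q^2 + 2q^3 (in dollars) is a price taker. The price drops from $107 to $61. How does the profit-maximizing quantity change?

Output falls from 9 to 8

MC = 125 - 56q + 6q^2; the shutdown threshold is min AVC = $27 (at q = 7).
With P = $107 above the shutdown price, P = MC gives q = 9.
At P = $61 ≥ min AVC, set P = MC: q = 8. The firm stays open but cuts output.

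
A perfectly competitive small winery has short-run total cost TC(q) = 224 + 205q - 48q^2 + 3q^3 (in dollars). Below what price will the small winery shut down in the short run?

Short-run supply begins at min AVC. From VC = 205q - 48q^2 + 3q^3, AVC = 205 - 48q + 3q^2.
At the minimum of AVC, MC = AVC. MC = 205 - 96q + 9q^2; setting MC = AVC gives 6q^2 - 48q = 0, so q = 8. min AVC = 13.
For P < $13 the firm produces nothing.

$13 per unit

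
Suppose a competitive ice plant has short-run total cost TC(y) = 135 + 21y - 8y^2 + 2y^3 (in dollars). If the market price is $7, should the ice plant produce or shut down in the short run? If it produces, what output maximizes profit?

Shut down

Strip out fixed cost: VC = 21y - 8y^2 + 2y^3. Then AVC = 21 - 8y + 2y^2 and MC = 21 - 16y + 6y^2.
AVC is minimized where dAVC/dy = -8 + 4y = 0, at y = 2; min AVC = 21 - 8·2 + 2·2^2 = $13.
With P < min AVC ($7 < $13), every unit sold adds to the loss.
Best response: produce nothing and absorb the $135 fixed cost.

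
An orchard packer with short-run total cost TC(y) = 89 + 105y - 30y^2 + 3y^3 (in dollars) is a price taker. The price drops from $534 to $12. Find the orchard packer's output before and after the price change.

Output falls from 11 to 0 (the firm shuts down)

MC = 105 - 60y + 9y^2; the shutdown threshold is min AVC = $30 (at y = 5).
With P = $534 above the shutdown price, P = MC gives y = 11.
At P = $12 < min AVC = $30, price no longer covers variable cost at any output, so the firm shuts down: y = 0.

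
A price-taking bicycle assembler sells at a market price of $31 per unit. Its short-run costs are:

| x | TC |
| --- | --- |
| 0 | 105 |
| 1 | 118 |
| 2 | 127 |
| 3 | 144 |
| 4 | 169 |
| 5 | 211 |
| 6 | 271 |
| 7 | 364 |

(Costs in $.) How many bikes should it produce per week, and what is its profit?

x = 4; profit = -$45

Profit at each row (π = 31x − TC): x=0: -105; x=1: -87; x=2: -65; x=3: -51; x=4: -45; x=5: -56; x=6: -85; x=7: -147.
Profit is maximized at x = 4. AVC there is 64/4 = $16 ≤ P, so producing beats shutting down (which would give -$105).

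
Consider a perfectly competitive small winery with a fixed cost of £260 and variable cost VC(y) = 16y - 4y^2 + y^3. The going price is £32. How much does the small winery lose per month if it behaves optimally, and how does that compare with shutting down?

Profit = -£196 at y = 4

AVC = 16 - 4y + y^2 has its minimum £12 at y = 2; price £32 clears that bar, so the firm operates.
MC = 16 - 8y + 3y^2. Setting P = MC and taking the root on the rising branch gives y* = 4.
TR = 32·4 = 128. TC = 260 + 64 = 324. Profit = 128 − 324 = -£196.
That loss of £196 beats the £260 the firm would lose by shutting down; producing recovers £64 of fixed cost.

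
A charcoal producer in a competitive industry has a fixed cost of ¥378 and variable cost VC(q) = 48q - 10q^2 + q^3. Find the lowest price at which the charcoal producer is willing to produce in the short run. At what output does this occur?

The firm shuts down when price falls below the minimum of average variable cost. AVC = VC/q = 48 - 10q + q^2.
dAVC/dq = -10 + 2q = 0 gives q = 5. min AVC = 48 - 10·5 + 5^2 = 23.
So the shutdown price is ¥23.

¥23 per unit, at q = 5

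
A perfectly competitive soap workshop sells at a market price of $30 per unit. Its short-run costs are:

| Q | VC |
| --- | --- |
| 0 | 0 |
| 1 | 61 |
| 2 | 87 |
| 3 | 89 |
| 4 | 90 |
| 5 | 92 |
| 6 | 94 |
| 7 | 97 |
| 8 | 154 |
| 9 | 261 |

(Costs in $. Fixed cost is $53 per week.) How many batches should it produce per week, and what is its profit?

Q = 7; profit = $60

Tabulate TR − TC: Q=0: -53; Q=1: -84; Q=2: -80; Q=3: -52; Q=4: -23; Q=5: 5; Q=6: 33; Q=7: 60; Q=8: 33; Q=9: -44.
Profit is maximized at Q = 7. AVC there is 97/7 = $13.86 ≤ P, so producing beats shutting down (which would give -$53).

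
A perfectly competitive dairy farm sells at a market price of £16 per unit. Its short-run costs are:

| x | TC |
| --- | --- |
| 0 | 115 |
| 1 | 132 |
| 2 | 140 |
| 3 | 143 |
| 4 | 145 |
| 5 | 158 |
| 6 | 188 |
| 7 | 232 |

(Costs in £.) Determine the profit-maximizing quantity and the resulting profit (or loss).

Tabulate TR − TC: x=0: -115; x=1: -116; x=2: -108; x=3: -95; x=4: -81; x=5: -78; x=6: -92; x=7: -120.
Profit is maximized at x = 5. AVC there is 43/5 = £8.60 ≤ P, so producing beats shutting down (which would give -£115).

x = 5; profit = -£78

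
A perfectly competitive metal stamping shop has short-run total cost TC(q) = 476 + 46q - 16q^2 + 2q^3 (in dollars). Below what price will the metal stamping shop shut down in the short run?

$14 per unit

The firm shuts down when price falls below the minimum of average variable cost. AVC = VC/q = 46 - 16q + 2q^2.
At the minimum of AVC, MC = AVC. MC = 46 - 32q + 6q^2; setting MC = AVC gives 4q^2 - 16q = 0, so q = 4. min AVC = 14.
The firm shuts down for any P below $14.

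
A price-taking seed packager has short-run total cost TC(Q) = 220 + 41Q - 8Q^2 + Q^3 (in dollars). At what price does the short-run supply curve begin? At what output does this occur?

$25 per unit, at Q = 4

The shutdown price is the minimum of AVC. VC = 41Q - 8Q^2 + Q^3, so AVC = 41 - 8Q + Q^2.
At the minimum of AVC, MC = AVC. MC = 41 - 16Q + 3Q^2; setting MC = AVC gives 2Q^2 - 8Q = 0, so Q = 4. min AVC = 25.
The firm shuts down for any P below $25.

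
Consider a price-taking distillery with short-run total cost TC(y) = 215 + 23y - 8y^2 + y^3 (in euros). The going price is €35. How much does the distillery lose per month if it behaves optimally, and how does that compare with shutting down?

Profit = -€71 at y = 6

AVC = 23 - 8y + y^2 has its minimum €7 at y = 4; price €35 clears that bar, so the firm operates.
With MC = 23 - 16y + 3y^2, P = MC on the upward-sloping part at y* = 6.
TR = 35·6 = 210. TC = 215 + 66 = 281. Profit = 210 − 281 = -€71.
Shutting down would mean losing the fixed cost of €215, so operating at a loss of €71 is better by €144.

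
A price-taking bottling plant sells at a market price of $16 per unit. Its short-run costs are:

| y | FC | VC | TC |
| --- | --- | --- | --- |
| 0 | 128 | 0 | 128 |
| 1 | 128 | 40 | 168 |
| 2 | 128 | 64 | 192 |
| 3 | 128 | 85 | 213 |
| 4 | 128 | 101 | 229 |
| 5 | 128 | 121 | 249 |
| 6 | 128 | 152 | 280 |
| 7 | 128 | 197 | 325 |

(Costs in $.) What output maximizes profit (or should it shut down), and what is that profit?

y = 0 (shut down); profit = -$128

Profit at each row (π = 16y − TC): y=0: -128; y=1: -152; y=2: -160; y=3: -165; y=4: -165; y=5: -169; y=6: -184; y=7: -213.
Profit is highest at y = 0. Equivalently, the lowest AVC in the table is 121/5 ≈ $24.20 at y = 5, and P = $16 falls below it — price never covers variable cost, so the firm shuts down and loses only its fixed cost.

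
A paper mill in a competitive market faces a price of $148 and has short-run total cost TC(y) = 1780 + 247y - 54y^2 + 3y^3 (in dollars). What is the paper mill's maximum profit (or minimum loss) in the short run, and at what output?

AVC = 247 - 54y + 3y^2 has its minimum $4 at y = 9; price $148 clears that bar, so the firm operates.
With MC = 247 - 108y + 9y^2, P = MC on the upward-sloping part at y* = 11.
TR = 148·11 = 1628. TC = 1780 + 176 = 1956. Profit = 1628 − 1956 = -$328.
Shutting down would mean losing the fixed cost of $1780, so operating at a loss of $328 is better by $1452.

Profit = -$328 at y = 11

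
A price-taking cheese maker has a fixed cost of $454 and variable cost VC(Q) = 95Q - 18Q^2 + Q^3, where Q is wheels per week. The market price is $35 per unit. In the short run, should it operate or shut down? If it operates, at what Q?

Variable cost is VC = 95Q - 18Q^2 + Q^3, so AVC = VC/Q = 95 - 18Q + Q^2 and MC = dTC/dQ = 95 - 36Q + 3Q^2.
The AVC parabola has its vertex at Q = 18/2 = 9, where AVC = 95 - 18·9 + 9^2 = $14.
Because $35 ≥ $14, revenue can cover variable cost; the firm operates.
P = MC gives 60 - 36Q + 3Q^2 = 0, with roots 2 and 10. Take the larger (rising MC): Q* = 10.
Check: AVC at Q = 10 is $15 ≤ P, so revenue covers variable cost.
Profit = P·Q − TC = 35·10 − 604 = -$254, a loss, but smaller than the $454 fixed cost the firm would lose by shutting down.

Produce at Q = 10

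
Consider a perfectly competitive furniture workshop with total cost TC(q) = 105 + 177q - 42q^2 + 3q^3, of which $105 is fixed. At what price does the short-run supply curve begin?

$30 per unit

The firm shuts down when price falls below the minimum of average variable cost. AVC = VC/q = 177 - 42q + 3q^2.
dAVC/dq = -42 + 6q = 0 gives q = 7. min AVC = 177 - 42·7 + 3·7^2 = 30.
For P < $30 the firm produces nothing.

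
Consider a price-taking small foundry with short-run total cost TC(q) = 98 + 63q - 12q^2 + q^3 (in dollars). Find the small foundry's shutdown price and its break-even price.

AVC = 63 - 12q + q^2; minimized at q = 6, giving min AVC = $27. That is the shutdown price.
ATC = 98/q + 63 - 12q + q^2. Setting dATC/dq = −98/q^2 − 12 + 2q = 0 gives q = 7 (since 2·7^3 − 12·7^2 = 98).
min ATC = 98/7 + 63 − 12·7 + 7^2 = $42. That is the break-even price.
Between these two prices the firm operates at a loss; above $42 it earns a profit.

Shutdown price = $27; break-even price = $42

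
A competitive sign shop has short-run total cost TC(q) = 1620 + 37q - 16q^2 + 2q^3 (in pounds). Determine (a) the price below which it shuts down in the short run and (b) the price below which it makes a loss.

AVC = 37 - 16q + 2q^2; minimized at q = 4, giving min AVC = £5. That is the shutdown price.
ATC = 1620/q + 37 - 16q + 2q^2. Setting dATC/dq = −1620/q^2 − 16 + 4q = 0 gives q = 9 (since 4·9^3 − 16·9^2 = 1620).
min ATC = 1620/9 + 37 − 16·9 + 2·9^2 = £235. That is the break-even price.
For £5 ≤ P < £235 the firm produces at a loss; below £5 it shuts down.

Shutdown price = £5; break-even price = £235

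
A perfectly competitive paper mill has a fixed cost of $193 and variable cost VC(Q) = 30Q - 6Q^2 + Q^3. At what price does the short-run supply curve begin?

$21 per unit

The firm shuts down when price falls below the minimum of average variable cost. AVC = VC/Q = 30 - 6Q + Q^2.
At the minimum of AVC, MC = AVC. MC = 30 - 12Q + 3Q^2; setting MC = AVC gives 2Q^2 - 6Q = 0, so Q = 3. min AVC = 21.
The firm shuts down for any P below $21.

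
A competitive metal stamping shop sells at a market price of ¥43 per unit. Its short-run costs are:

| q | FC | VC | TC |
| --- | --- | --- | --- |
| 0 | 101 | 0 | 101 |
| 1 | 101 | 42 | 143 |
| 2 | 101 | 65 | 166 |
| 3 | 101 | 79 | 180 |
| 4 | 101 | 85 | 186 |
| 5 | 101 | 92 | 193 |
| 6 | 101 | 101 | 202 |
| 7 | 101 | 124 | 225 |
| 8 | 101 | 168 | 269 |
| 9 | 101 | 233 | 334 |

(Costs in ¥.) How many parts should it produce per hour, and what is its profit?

Tabulate TR − TC: q=0: -101; q=1: -100; q=2: -80; q=3: -51; q=4: -14; q=5: 22; q=6: 56; q=7: 76; q=8: 75; q=9: 53.
Profit is maximized at q = 7. AVC there is 124/7 = ¥17.71 ≤ P, so producing beats shutting down (which would give -¥101).

q = 7; profit = ¥76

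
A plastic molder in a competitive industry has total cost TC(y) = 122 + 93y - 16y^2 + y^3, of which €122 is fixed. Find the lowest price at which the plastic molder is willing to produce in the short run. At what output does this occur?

€29 per unit, at y = 8

The firm shuts down when price falls below the minimum of average variable cost. AVC = VC/y = 93 - 16y + y^2.
At the minimum of AVC, MC = AVC. MC = 93 - 32y + 3y^2; setting MC = AVC gives 2y^2 - 16y = 0, so y = 8. min AVC = 29.
The firm shuts down for any P below €29.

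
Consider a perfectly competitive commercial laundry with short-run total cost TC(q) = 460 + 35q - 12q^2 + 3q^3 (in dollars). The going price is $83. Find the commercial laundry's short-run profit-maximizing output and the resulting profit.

Profit = -$268 at q = 4

AVC = 35 - 12q + 3q^2 has its minimum $23 at q = 2; price $83 clears that bar, so the firm operates.
MC = 35 - 24q + 9q^2. Setting P = MC and taking the root on the rising branch gives q* = 4.
TR = 83·4 = 332. TC = 460 + 140 = 600. Profit = 332 − 600 = -$268.
Shutting down would mean losing the fixed cost of $460, so operating at a loss of $268 is better by $192.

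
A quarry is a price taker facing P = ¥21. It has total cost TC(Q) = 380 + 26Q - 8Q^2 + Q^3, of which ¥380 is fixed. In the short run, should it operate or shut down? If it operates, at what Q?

Strip out fixed cost: VC = 26Q - 8Q^2 + Q^3. Then AVC = 26 - 8Q + Q^2 and MC = 26 - 16Q + 3Q^2.
AVC is minimized where dAVC/dQ = -8 + 2Q = 0, at Q = 4; min AVC = 26 - 8·4 + 4^2 = ¥10.
Because ¥21 ≥ ¥10, revenue can cover variable cost; the firm operates.
Set P = MC: 21 = 26 - 16Q + 3Q^2 → 5 - 16Q + 3Q^2 = 0. The roots are Q = 1/3 and Q = 5; the profit-maximizing output is on the rising part of MC, so Q* = 5.
Check: AVC at Q = 5 is ¥11 ≤ P, so revenue covers variable cost.
Profit = P·Q − TC = 21·5 − 435 = -¥330, a loss, but smaller than the ¥380 fixed cost the firm would lose by shutting down.

Produce at Q = 5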